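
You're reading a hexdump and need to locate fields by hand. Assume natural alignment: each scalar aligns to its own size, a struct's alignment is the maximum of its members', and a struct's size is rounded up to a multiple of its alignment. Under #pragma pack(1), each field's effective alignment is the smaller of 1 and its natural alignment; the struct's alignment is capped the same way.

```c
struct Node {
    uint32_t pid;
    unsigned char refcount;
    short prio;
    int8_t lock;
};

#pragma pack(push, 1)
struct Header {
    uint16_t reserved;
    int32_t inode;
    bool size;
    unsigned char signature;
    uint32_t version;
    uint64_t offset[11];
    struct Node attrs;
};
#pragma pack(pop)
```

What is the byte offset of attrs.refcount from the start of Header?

104

Node: 0..4  pid  (4B, 4-aligned); 4..5  refcount  (1B, 1-aligned); 5..6  -- padding (1B); 6..8  prio  (2B, 2-aligned); 8..9  lock  (1B, 1-aligned); 9..12  -- tail padding (3B); sizeof = 12, alignof = 4
0..2  reserved  (2B, 1-aligned)
2..6  inode  (4B, 1-aligned)
6..7  size  (1B, 1-aligned)
7..8  signature  (1B, 1-aligned)
8..12  version  (4B, 1-aligned)
12..100  offset  (88B, 1-aligned)
100..112  attrs  (12B, 1-aligned)
within Node: refcount at 4
100 + 4 = 104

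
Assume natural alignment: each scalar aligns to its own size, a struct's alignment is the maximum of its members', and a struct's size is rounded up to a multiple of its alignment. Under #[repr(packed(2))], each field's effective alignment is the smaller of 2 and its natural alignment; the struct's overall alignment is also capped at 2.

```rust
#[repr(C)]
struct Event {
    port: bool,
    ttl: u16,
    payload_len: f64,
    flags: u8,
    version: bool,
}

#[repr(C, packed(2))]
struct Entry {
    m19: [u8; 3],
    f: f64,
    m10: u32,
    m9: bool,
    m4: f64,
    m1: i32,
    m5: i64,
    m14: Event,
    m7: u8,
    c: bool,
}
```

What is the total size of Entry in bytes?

64

Event: 0..1  port  (1B, 1-aligned); 1..2  -- padding (1B); 2..4  ttl  (2B, 2-aligned); 4..8  -- padding (4B); 8..16  payload_len  (8B, 8-aligned); 16..17  flags  (1B, 1-aligned); 17..18  version  (1B, 1-aligned); 18..24  -- tail padding (6B); sizeof = 24, alignof = 8
0..3  m19  (3B, 1-aligned)
3..4  -- padding (1B)
4..12  f  (8B, 2-aligned)
12..16  m10  (4B, 2-aligned)
16..17  m9  (1B, 1-aligned)
17..18  -- padding (1B)
18..26  m4  (8B, 2-aligned)
26..30  m1  (4B, 2-aligned)
30..38  m5  (8B, 2-aligned)
38..62  m14  (24B, 2-aligned)
62..63  m7  (1B, 1-aligned)
63..64  c  (1B, 1-aligned)
sizeof = 64, alignof = 2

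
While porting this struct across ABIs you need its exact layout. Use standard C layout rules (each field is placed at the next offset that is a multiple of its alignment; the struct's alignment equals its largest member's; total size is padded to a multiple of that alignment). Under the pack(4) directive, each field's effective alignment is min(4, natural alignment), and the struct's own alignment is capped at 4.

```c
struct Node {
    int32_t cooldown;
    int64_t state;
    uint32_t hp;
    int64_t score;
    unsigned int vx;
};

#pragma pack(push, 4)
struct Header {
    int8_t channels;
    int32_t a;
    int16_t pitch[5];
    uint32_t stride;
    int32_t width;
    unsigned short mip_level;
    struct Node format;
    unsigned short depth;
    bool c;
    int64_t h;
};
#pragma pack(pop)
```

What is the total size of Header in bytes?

Node: 0..4  cooldown  (4B, 4-aligned); 4..8  -- padding (4B); 8..16  state  (8B, 8-aligned); 16..20  hp  (4B, 4-aligned); 20..24  -- padding (4B); 24..32  score  (8B, 8-aligned); 32..36  vx  (4B, 4-aligned); 36..40  -- tail padding (4B); sizeof = 40, alignof = 8
0..1  channels  (1B, 1-aligned)
1..4  -- padding (3B)
4..8  a  (4B, 4-aligned)
8..18  pitch  (10B, 2-aligned)
18..20  -- padding (2B)
20..24  stride  (4B, 4-aligned)
24..28  width  (4B, 4-aligned)
28..30  mip_level  (2B, 2-aligned)
30..32  -- padding (2B)
32..72  format  (40B, 4-aligned)
72..74  depth  (2B, 2-aligned)
74..75  c  (1B, 1-aligned)
75..76  -- padding (1B)
76..84  h  (8B, 4-aligned)
sizeof = 84, alignof = 4

84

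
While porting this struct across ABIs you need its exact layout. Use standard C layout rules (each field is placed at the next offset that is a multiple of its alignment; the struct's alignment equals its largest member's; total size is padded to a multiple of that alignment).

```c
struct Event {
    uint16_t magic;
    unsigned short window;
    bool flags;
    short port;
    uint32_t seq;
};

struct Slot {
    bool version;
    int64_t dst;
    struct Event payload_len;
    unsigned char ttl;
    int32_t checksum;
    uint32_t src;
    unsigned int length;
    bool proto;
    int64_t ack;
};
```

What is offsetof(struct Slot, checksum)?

Event: magic at 0 (size 2, align 2) → ends 2; window at 2 (size 2, align 2) → ends 4; flags at 4 (size 1, align 1) → ends 5; pad 1 to align 2 for port; port at 6 (size 2, align 2) → ends 8; seq at 8 (size 4, align 4) → ends 12; total 12 bytes, alignment 4
version at 0 (size 1, align 1) → ends 1
pad 7 to align 8 for dst
dst at 8 (size 8, align 8) → ends 16
payload_len at 16 (size 12, align 4) → ends 28
ttl at 28 (size 1, align 1) → ends 29
pad 3 to align 4 for checksum
checksum at 32 (size 4, align 4) → ends 36

32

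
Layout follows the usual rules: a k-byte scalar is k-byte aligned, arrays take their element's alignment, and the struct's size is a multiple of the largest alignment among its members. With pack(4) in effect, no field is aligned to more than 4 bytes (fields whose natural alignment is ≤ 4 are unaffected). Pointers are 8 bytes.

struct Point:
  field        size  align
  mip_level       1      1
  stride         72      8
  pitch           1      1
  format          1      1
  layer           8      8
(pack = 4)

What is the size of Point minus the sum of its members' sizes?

0..1  mip_level  (1B, 1-aligned)
1..4  -- padding (3B)
4..76  stride  (72B, 4-aligned)
76..77  pitch  (1B, 1-aligned)
77..78  format  (1B, 1-aligned)
78..80  -- padding (2B)
80..88  layer  (8B, 4-aligned)
sizeof = 88, alignof = 4
data bytes 83, size 88 → padding 5

5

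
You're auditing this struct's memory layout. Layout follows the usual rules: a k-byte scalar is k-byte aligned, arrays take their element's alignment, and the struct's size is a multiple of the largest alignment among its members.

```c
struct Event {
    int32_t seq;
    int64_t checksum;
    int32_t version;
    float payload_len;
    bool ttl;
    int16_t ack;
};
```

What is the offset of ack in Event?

seq at 0 (size 4, align 4) → ends 4
pad 4 to align 8 for checksum
checksum at 8 (size 8, align 8) → ends 16
version at 16 (size 4, align 4) → ends 20
payload_len at 20 (size 4, align 4) → ends 24
ttl at 24 (size 1, align 1) → ends 25
pad 1 to align 2 for ack
ack at 26 (size 2, align 2) → ends 28

26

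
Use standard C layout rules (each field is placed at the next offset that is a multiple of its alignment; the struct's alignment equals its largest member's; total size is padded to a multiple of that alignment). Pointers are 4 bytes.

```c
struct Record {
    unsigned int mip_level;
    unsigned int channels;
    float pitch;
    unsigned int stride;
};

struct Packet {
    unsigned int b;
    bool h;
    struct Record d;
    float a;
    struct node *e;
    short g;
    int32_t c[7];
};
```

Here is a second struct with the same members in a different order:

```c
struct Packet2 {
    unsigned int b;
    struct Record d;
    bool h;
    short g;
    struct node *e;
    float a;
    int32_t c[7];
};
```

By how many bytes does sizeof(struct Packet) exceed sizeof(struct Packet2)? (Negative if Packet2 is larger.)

Record: mip_level at 0 (size 4, align 4) → ends 4; channels at 4 (size 4, align 4) → ends 8; pitch at 8 (size 4, align 4) → ends 12; stride at 12 (size 4, align 4) → ends 16; total 16 bytes, alignment 4
b at 0 (size 4, align 4) → ends 4
h at 4 (size 1, align 1) → ends 5
pad 3 to align 4 for d
d at 8 (size 16, align 4) → ends 24
a at 24 (size 4, align 4) → ends 28
e at 28 (size 4, align 4) → ends 32
g at 32 (size 2, align 2) → ends 34
pad 2 to align 4 for c
c at 36 (size 28, align 4) → ends 64
total 64 bytes, alignment 4
— Packet2 —
b at 0 (size 4, align 4) → ends 4
d at 4 (size 16, align 4) → ends 20
h at 20 (size 1, align 1) → ends 21
pad 1 to align 2 for g
g at 22 (size 2, align 2) → ends 24
e at 24 (size 4, align 4) → ends 28
a at 28 (size 4, align 4) → ends 32
c at 32 (size 28, align 4) → ends 60
total 60 bytes, alignment 4
64 − 60 = 4

4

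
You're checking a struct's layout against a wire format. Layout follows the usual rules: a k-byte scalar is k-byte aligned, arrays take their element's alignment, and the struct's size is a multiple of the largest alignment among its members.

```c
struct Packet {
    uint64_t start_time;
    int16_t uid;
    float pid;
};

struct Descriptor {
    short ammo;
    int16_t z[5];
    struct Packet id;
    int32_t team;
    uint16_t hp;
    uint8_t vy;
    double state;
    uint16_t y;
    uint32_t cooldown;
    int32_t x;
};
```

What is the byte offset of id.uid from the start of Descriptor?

24

Packet: @0: start_time [8B, align 8] → 8; @8: uid [2B, align 2] → 10; +2 pad (align 4); @12: pid [4B, align 4] → 16; size 16, align 8
@0: ammo [2B, align 2] → 2
@2: z [10B, align 2] → 12
+4 pad (align 8)
@16: id [16B, align 8] → 32
within Packet: uid at 8
16 + 8 = 24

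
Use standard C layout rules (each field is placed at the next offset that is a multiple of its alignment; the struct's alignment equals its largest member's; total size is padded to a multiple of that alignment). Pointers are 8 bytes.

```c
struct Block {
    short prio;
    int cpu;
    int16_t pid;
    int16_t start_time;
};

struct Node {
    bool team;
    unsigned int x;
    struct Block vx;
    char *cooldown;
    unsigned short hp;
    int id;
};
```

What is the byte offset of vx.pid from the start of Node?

Block: @0: prio [2B, align 2] → 2; +2 pad (align 4); @4: cpu [4B, align 4] → 8; @8: pid [2B, align 2] → 10; @10: start_time [2B, align 2] → 12; size 12, align 4
@0: team [1B, align 1] → 1
+3 pad (align 4)
@4: x [4B, align 4] → 8
@8: vx [12B, align 4] → 20
within Block: pid at 8
8 + 8 = 16

16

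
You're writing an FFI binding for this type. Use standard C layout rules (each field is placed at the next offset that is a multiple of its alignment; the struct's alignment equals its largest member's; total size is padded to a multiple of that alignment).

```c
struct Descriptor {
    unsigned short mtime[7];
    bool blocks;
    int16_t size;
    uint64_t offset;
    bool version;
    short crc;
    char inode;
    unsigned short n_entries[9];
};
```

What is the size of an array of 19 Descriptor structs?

@0: mtime [14B, align 2] → 14
@14: blocks [1B, align 1] → 15
+1 pad (align 2)
@16: size [2B, align 2] → 18
+6 pad (align 8)
@24: offset [8B, align 8] → 32
@32: version [1B, align 1] → 33
+1 pad (align 2)
@34: crc [2B, align 2] → 36
@36: inode [1B, align 1] → 37
+1 pad (align 2)
@38: n_entries [18B, align 2] → 56
size 56, align 8
array of 19: 19 × 56 = 1064

1064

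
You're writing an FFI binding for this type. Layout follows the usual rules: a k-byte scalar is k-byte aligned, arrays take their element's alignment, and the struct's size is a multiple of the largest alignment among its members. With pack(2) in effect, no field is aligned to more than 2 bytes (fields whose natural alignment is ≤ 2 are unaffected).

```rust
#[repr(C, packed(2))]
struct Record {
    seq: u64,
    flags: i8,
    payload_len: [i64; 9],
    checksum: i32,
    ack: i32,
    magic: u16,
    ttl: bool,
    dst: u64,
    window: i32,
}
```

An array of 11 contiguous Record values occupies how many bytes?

0..8  seq  (8B, 2-aligned)
8..9  flags  (1B, 1-aligned)
9..10  -- padding (1B)
10..82  payload_len  (72B, 2-aligned)
82..86  checksum  (4B, 2-aligned)
86..90  ack  (4B, 2-aligned)
90..92  magic  (2B, 2-aligned)
92..93  ttl  (1B, 1-aligned)
93..94  -- padding (1B)
94..102  dst  (8B, 2-aligned)
102..106  window  (4B, 2-aligned)
sizeof = 106, alignof = 2
array of 11: 11 × 106 = 1166

1166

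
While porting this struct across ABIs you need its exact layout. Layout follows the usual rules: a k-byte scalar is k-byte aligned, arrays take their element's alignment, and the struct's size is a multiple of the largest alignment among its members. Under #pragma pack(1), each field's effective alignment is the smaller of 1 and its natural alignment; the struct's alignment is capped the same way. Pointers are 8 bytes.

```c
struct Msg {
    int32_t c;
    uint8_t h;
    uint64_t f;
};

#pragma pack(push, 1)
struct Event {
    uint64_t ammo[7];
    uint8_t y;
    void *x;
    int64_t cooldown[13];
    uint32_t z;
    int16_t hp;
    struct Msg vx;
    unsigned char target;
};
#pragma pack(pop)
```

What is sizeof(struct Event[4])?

768

Msg: @0: c [4B, align 4] → 4; @4: h [1B, align 1] → 5; +3 pad (align 8); @8: f [8B, align 8] → 16; size 16, align 8
@0: ammo [56B, align 1] → 56
@56: y [1B, align 1] → 57
@57: x [8B, align 1] → 65
@65: cooldown [104B, align 1] → 169
@169: z [4B, align 1] → 173
@173: hp [2B, align 1] → 175
@175: vx [16B, align 1] → 191
@191: target [1B, align 1] → 192
size 192, align 1
array of 4: 4 × 192 = 768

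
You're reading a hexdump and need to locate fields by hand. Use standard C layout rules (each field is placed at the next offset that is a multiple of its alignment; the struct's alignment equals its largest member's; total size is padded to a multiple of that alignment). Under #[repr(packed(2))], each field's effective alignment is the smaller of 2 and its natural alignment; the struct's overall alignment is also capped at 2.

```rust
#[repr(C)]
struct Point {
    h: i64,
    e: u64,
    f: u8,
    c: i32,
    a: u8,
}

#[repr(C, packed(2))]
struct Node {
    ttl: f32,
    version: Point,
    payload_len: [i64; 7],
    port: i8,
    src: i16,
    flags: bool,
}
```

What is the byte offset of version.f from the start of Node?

20

Point: @0: h [8B, align 8] → 8; @8: e [8B, align 8] → 16; @16: f [1B, align 1] → 17; +3 pad (align 4); @20: c [4B, align 4] → 24; @24: a [1B, align 1] → 25; +7 tail pad (align 8); size 32, align 8
@0: ttl [4B, align 2] → 4
@4: version [32B, align 2] → 36
within Point: f at 16
4 + 16 = 20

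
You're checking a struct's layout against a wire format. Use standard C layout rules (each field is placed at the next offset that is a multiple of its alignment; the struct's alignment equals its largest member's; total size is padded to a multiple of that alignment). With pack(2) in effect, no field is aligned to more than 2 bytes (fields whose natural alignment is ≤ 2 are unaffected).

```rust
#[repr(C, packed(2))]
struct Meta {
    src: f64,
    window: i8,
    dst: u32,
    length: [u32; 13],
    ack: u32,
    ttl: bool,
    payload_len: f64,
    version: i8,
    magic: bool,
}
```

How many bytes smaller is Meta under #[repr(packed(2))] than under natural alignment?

natural layout:
  src at 0 (size 8, align 8) → ends 8
  window at 8 (size 1, align 1) → ends 9
  pad 3 to align 4 for dst
  dst at 12 (size 4, align 4) → ends 16
  length at 16 (size 52, align 4) → ends 68
  ack at 68 (size 4, align 4) → ends 72
  ttl at 72 (size 1, align 1) → ends 73
  pad 7 to align 8 for payload_len
  payload_len at 80 (size 8, align 8) → ends 88
  version at 88 (size 1, align 1) → ends 89
  magic at 89 (size 1, align 1) → ends 90
  tail pad 6 to reach multiple of 8
  total 96 bytes, alignment 8
packed(2) layout:
  src at 0 (size 8, align 2) → ends 8
  window at 8 (size 1, align 1) → ends 9
  pad 1 to align 2 for dst
  dst at 10 (size 4, align 2) → ends 14
  length at 14 (size 52, align 2) → ends 66
  ack at 66 (size 4, align 2) → ends 70
  ttl at 70 (size 1, align 1) → ends 71
  pad 1 to align 2 for payload_len
  payload_len at 72 (size 8, align 2) → ends 80
  version at 80 (size 1, align 1) → ends 81
  magic at 81 (size 1, align 1) → ends 82
  total 82 bytes, alignment 2
96 − 82 = 14

14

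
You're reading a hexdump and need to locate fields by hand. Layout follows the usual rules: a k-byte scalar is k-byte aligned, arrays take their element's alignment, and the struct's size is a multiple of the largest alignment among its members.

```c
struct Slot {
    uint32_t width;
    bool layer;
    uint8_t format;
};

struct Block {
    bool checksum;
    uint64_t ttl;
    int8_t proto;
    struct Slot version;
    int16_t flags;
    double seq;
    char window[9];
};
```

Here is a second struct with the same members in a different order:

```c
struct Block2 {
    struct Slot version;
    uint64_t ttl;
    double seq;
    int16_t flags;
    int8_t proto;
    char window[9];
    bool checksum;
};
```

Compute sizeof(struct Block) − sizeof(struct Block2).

16

Slot: 0..4  width  (4B, 4-aligned); 4..5  layer  (1B, 1-aligned); 5..6  format  (1B, 1-aligned); 6..8  -- tail padding (2B); sizeof = 8, alignof = 4
0..1  checksum  (1B, 1-aligned)
1..8  -- padding (7B)
8..16  ttl  (8B, 8-aligned)
16..17  proto  (1B, 1-aligned)
17..20  -- padding (3B)
20..28  version  (8B, 4-aligned)
28..30  flags  (2B, 2-aligned)
30..32  -- padding (2B)
32..40  seq  (8B, 8-aligned)
40..49  window  (9B, 1-aligned)
49..56  -- tail padding (7B)
sizeof = 56, alignof = 8
— Block2 —
0..8  version  (8B, 4-aligned)
8..16  ttl  (8B, 8-aligned)
16..24  seq  (8B, 8-aligned)
24..26  flags  (2B, 2-aligned)
26..27  proto  (1B, 1-aligned)
27..36  window  (9B, 1-aligned)
36..37  checksum  (1B, 1-aligned)
37..40  -- tail padding (3B)
sizeof = 40, alignof = 8
56 − 40 = 16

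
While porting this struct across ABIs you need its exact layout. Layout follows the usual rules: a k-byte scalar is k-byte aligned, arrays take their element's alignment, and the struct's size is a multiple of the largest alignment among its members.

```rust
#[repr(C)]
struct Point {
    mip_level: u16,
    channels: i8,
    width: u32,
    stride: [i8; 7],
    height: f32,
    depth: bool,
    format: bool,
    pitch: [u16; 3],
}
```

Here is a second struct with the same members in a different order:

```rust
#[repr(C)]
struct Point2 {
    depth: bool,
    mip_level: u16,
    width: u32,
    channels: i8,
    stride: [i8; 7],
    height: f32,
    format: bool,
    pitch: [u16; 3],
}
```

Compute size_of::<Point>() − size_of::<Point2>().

0..2  mip_level  (2B, 2-aligned)
2..3  channels  (1B, 1-aligned)
3..4  -- padding (1B)
4..8  width  (4B, 4-aligned)
8..15  stride  (7B, 1-aligned)
15..16  -- padding (1B)
16..20  height  (4B, 4-aligned)
20..21  depth  (1B, 1-aligned)
21..22  format  (1B, 1-aligned)
22..28  pitch  (6B, 2-aligned)
sizeof = 28, alignof = 4
— Point2 —
0..1  depth  (1B, 1-aligned)
1..2  -- padding (1B)
2..4  mip_level  (2B, 2-aligned)
4..8  width  (4B, 4-aligned)
8..9  channels  (1B, 1-aligned)
9..16  stride  (7B, 1-aligned)
16..20  height  (4B, 4-aligned)
20..21  format  (1B, 1-aligned)
21..22  -- padding (1B)
22..28  pitch  (6B, 2-aligned)
sizeof = 28, alignof = 4
28 − 28 = 0

0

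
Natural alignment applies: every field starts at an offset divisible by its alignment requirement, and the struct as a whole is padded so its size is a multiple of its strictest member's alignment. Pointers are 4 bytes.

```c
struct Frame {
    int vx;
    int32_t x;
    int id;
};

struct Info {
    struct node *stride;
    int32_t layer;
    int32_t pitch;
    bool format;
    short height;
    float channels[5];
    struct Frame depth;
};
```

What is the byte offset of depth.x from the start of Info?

40

Frame: @0: vx [4B, align 4] → 4; @4: x [4B, align 4] → 8; @8: id [4B, align 4] → 12; size 12, align 4
@0: stride [4B, align 4] → 4
@4: layer [4B, align 4] → 8
@8: pitch [4B, align 4] → 12
@12: format [1B, align 1] → 13
+1 pad (align 2)
@14: height [2B, align 2] → 16
@16: channels [20B, align 4] → 36
@36: depth [12B, align 4] → 48
within Frame: x at 4
36 + 4 = 40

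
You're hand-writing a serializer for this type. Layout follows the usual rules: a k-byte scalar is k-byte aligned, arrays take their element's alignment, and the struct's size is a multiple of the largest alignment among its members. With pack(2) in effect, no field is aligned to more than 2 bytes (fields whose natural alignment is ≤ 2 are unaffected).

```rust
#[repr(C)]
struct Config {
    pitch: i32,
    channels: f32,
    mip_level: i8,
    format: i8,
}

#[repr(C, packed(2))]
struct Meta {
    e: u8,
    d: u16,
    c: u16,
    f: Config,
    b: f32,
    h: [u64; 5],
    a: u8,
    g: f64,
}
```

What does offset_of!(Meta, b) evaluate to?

18

Config: pitch at 0 (size 4, align 4) → ends 4; channels at 4 (size 4, align 4) → ends 8; mip_level at 8 (size 1, align 1) → ends 9; format at 9 (size 1, align 1) → ends 10; tail pad 2 to reach multiple of 4; total 12 bytes, alignment 4
e at 0 (size 1, align 1) → ends 1
pad 1 to align 2 for d
d at 2 (size 2, align 2) → ends 4
c at 4 (size 2, align 2) → ends 6
f at 6 (size 12, align 2) → ends 18
b at 18 (size 4, align 2) → ends 22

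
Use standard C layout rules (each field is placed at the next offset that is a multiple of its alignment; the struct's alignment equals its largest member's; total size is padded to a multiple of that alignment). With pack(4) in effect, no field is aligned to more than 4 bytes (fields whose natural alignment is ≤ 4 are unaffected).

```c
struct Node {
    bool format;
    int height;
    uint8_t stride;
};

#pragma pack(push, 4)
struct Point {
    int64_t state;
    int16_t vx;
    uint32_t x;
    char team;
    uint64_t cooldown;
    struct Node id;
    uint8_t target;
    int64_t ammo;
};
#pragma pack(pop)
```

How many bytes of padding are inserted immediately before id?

0

Node: @0: format [1B, align 1] → 1; +3 pad (align 4); @4: height [4B, align 4] → 8; @8: stride [1B, align 1] → 9; +3 tail pad (align 4); size 12, align 4
@0: state [8B, align 4] → 8
@8: vx [2B, align 2] → 10
+2 pad (align 4)
@12: x [4B, align 4] → 16
@16: team [1B, align 1] → 17
+3 pad (align 4)
@20: cooldown [8B, align 4] → 28
@28: id [12B, align 4] → 40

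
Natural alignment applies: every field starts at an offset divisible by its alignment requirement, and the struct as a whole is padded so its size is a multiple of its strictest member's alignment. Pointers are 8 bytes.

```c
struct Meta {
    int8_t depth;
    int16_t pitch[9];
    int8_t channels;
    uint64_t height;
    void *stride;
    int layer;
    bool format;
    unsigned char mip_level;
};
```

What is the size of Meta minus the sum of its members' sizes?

6

0..1  depth  (1B, 1-aligned)
1..2  -- padding (1B)
2..20  pitch  (18B, 2-aligned)
20..21  channels  (1B, 1-aligned)
21..24  -- padding (3B)
24..32  height  (8B, 8-aligned)
32..40  stride  (8B, 8-aligned)
40..44  layer  (4B, 4-aligned)
44..45  format  (1B, 1-aligned)
45..46  mip_level  (1B, 1-aligned)
46..48  -- tail padding (2B)
sizeof = 48, alignof = 8
data bytes 42, size 48 → padding 6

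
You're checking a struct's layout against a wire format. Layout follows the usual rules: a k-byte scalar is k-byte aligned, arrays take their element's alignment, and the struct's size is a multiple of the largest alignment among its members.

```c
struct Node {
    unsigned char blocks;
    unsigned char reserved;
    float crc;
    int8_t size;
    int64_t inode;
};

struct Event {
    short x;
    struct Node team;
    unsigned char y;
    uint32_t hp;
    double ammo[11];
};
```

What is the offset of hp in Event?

36

Node: 0..1  blocks  (1B, 1-aligned); 1..2  reserved  (1B, 1-aligned); 2..4  -- padding (2B); 4..8  crc  (4B, 4-aligned); 8..9  size  (1B, 1-aligned); 9..16  -- padding (7B); 16..24  inode  (8B, 8-aligned); sizeof = 24, alignof = 8
0..2  x  (2B, 2-aligned)
2..8  -- padding (6B)
8..32  team  (24B, 8-aligned)
32..33  y  (1B, 1-aligned)
33..36  -- padding (3B)
36..40  hp  (4B, 4-aligned)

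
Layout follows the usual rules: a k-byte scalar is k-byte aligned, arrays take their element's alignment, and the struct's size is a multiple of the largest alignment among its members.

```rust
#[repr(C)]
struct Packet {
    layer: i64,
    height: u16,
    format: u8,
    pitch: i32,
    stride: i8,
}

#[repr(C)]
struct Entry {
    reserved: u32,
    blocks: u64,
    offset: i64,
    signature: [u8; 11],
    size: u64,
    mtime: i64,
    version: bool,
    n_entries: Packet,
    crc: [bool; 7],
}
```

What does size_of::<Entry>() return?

96 bytes

Packet: 0..8  layer  (8B, 8-aligned); 8..10  height  (2B, 2-aligned); 10..11  format  (1B, 1-aligned); 11..12  -- padding (1B); 12..16  pitch  (4B, 4-aligned); 16..17  stride  (1B, 1-aligned); 17..24  -- tail padding (7B); sizeof = 24, alignof = 8
0..4  reserved  (4B, 4-aligned)
4..8  -- padding (4B)
8..16  blocks  (8B, 8-aligned)
16..24  offset  (8B, 8-aligned)
24..35  signature  (11B, 1-aligned)
35..40  -- padding (5B)
40..48  size  (8B, 8-aligned)
48..56  mtime  (8B, 8-aligned)
56..57  version  (1B, 1-aligned)
57..64  -- padding (7B)
64..88  n_entries  (24B, 8-aligned)
88..95  crc  (7B, 1-aligned)
95..96  -- tail padding (1B)
sizeof = 96, alignof = 8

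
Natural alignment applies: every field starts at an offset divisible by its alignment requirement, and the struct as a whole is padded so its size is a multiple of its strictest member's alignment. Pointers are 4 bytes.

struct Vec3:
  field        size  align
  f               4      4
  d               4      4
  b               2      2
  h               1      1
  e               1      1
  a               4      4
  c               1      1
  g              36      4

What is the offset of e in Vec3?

11

@0: f [4B, align 4] → 4
@4: d [4B, align 4] → 8
@8: b [2B, align 2] → 10
@10: h [1B, align 1] → 11
@11: e [1B, align 1] → 12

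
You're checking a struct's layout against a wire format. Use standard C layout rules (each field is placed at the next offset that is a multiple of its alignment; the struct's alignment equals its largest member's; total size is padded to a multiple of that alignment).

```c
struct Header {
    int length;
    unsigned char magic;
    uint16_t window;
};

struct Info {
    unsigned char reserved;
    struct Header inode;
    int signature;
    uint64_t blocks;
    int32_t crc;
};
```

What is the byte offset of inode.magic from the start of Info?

8

Header: length at 0 (size 4, align 4) → ends 4; magic at 4 (size 1, align 1) → ends 5; pad 1 to align 2 for window; window at 6 (size 2, align 2) → ends 8; total 8 bytes, alignment 4
reserved at 0 (size 1, align 1) → ends 1
pad 3 to align 4 for inode
inode at 4 (size 8, align 4) → ends 12
within Header: magic at 4
4 + 4 = 8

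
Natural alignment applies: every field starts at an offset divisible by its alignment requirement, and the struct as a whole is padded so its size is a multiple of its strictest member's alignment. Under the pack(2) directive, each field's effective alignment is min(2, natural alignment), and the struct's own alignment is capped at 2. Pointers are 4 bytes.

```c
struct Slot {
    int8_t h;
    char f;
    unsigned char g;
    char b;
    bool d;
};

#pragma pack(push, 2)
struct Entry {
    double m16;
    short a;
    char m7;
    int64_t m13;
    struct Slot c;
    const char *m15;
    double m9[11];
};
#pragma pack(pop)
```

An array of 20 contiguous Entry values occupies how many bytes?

2360

Slot: h at 0 (size 1, align 1) → ends 1; f at 1 (size 1, align 1) → ends 2; g at 2 (size 1, align 1) → ends 3; b at 3 (size 1, align 1) → ends 4; d at 4 (size 1, align 1) → ends 5; total 5 bytes, alignment 1
m16 at 0 (size 8, align 2) → ends 8
a at 8 (size 2, align 2) → ends 10
m7 at 10 (size 1, align 1) → ends 11
pad 1 to align 2 for m13
m13 at 12 (size 8, align 2) → ends 20
c at 20 (size 5, align 1) → ends 25
pad 1 to align 2 for m15
m15 at 26 (size 4, align 2) → ends 30
m9 at 30 (size 88, align 2) → ends 118
total 118 bytes, alignment 2
array of 20: 20 × 118 = 2360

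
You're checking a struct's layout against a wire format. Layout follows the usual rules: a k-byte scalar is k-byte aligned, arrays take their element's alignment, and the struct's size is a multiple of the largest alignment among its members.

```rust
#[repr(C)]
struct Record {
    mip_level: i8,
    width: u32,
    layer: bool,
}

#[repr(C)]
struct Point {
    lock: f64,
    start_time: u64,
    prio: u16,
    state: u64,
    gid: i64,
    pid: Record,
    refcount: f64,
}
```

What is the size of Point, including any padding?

Record: @0: mip_level [1B, align 1] → 1; +3 pad (align 4); @4: width [4B, align 4] → 8; @8: layer [1B, align 1] → 9; +3 tail pad (align 4); size 12, align 4
@0: lock [8B, align 8] → 8
@8: start_time [8B, align 8] → 16
@16: prio [2B, align 2] → 18
+6 pad (align 8)
@24: state [8B, align 8] → 32
@32: gid [8B, align 8] → 40
@40: pid [12B, align 4] → 52
+4 pad (align 8)
@56: refcount [8B, align 8] → 64
size 64, align 8

64 bytes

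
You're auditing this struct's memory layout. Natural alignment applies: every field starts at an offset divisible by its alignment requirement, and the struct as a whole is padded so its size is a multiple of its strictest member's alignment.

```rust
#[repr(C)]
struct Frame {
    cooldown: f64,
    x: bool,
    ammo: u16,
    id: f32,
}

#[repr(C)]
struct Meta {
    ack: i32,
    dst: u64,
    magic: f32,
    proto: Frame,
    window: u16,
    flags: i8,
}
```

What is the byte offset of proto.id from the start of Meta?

Frame: @0: cooldown [8B, align 8] → 8; @8: x [1B, align 1] → 9; +1 pad (align 2); @10: ammo [2B, align 2] → 12; @12: id [4B, align 4] → 16; size 16, align 8
@0: ack [4B, align 4] → 4
+4 pad (align 8)
@8: dst [8B, align 8] → 16
@16: magic [4B, align 4] → 20
+4 pad (align 8)
@24: proto [16B, align 8] → 40
within Frame: id at 12
24 + 12 = 36

36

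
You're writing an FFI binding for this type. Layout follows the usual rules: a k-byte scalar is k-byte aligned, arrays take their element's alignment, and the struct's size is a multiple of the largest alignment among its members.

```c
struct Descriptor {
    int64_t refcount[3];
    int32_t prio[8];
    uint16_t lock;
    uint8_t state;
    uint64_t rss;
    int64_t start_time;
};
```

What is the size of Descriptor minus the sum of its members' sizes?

refcount at 0 (size 24, align 8) → ends 24
prio at 24 (size 32, align 4) → ends 56
lock at 56 (size 2, align 2) → ends 58
state at 58 (size 1, align 1) → ends 59
pad 5 to align 8 for rss
rss at 64 (size 8, align 8) → ends 72
start_time at 72 (size 8, align 8) → ends 80
total 80 bytes, alignment 8
data bytes 75, size 80 → padding 5

5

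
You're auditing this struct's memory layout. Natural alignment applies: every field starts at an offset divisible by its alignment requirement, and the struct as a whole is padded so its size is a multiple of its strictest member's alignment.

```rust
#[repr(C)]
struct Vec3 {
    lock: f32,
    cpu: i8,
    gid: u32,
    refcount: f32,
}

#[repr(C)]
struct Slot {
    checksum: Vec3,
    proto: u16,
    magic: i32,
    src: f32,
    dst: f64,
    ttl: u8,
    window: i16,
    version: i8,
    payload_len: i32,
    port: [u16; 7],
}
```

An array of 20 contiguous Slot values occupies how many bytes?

1440

Vec3: 0..4  lock  (4B, 4-aligned); 4..5  cpu  (1B, 1-aligned); 5..8  -- padding (3B); 8..12  gid  (4B, 4-aligned); 12..16  refcount  (4B, 4-aligned); sizeof = 16, alignof = 4
0..16  checksum  (16B, 4-aligned)
16..18  proto  (2B, 2-aligned)
18..20  -- padding (2B)
20..24  magic  (4B, 4-aligned)
24..28  src  (4B, 4-aligned)
28..32  -- padding (4B)
32..40  dst  (8B, 8-aligned)
40..41  ttl  (1B, 1-aligned)
41..42  -- padding (1B)
42..44  window  (2B, 2-aligned)
44..45  version  (1B, 1-aligned)
45..48  -- padding (3B)
48..52  payload_len  (4B, 4-aligned)
52..66  port  (14B, 2-aligned)
66..72  -- tail padding (6B)
sizeof = 72, alignof = 8
array of 20: 20 × 72 = 1440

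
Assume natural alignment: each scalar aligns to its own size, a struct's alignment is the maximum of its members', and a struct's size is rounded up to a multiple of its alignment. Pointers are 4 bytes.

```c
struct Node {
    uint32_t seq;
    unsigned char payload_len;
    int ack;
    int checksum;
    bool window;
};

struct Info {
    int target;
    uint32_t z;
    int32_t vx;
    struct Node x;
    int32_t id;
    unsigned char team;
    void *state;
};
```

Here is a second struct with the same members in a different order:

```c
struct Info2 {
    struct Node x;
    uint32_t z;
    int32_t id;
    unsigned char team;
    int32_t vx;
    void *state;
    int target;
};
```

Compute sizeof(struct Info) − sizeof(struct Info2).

0

Node: 0..4  seq  (4B, 4-aligned); 4..5  payload_len  (1B, 1-aligned); 5..8  -- padding (3B); 8..12  ack  (4B, 4-aligned); 12..16  checksum  (4B, 4-aligned); 16..17  window  (1B, 1-aligned); 17..20  -- tail padding (3B); sizeof = 20, alignof = 4
0..4  target  (4B, 4-aligned)
4..8  z  (4B, 4-aligned)
8..12  vx  (4B, 4-aligned)
12..32  x  (20B, 4-aligned)
32..36  id  (4B, 4-aligned)
36..37  team  (1B, 1-aligned)
37..40  -- padding (3B)
40..44  state  (4B, 4-aligned)
sizeof = 44, alignof = 4
— Info2 —
0..20  x  (20B, 4-aligned)
20..24  z  (4B, 4-aligned)
24..28  id  (4B, 4-aligned)
28..29  team  (1B, 1-aligned)
29..32  -- padding (3B)
32..36  vx  (4B, 4-aligned)
36..40  state  (4B, 4-aligned)
40..44  target  (4B, 4-aligned)
sizeof = 44, alignof = 4
44 − 44 = 0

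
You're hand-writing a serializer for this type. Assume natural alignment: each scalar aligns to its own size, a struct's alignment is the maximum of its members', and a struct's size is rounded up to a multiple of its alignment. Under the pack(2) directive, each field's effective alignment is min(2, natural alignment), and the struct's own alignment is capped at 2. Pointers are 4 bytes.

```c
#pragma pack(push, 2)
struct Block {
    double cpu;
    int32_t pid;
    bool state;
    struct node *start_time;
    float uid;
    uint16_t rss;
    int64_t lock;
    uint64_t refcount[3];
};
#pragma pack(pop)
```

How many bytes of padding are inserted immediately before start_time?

1

0..8  cpu  (8B, 2-aligned)
8..12  pid  (4B, 2-aligned)
12..13  state  (1B, 1-aligned)
13..14  -- padding (1B)
14..18  start_time  (4B, 2-aligned)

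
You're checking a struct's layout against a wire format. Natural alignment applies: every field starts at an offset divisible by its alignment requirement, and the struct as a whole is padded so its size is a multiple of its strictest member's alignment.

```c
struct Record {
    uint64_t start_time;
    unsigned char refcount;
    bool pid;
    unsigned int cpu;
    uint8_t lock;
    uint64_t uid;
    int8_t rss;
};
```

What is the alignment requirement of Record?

member alignments: start_time=8, refcount=1, pid=1, cpu=4, lock=1, uid=8, rss=1
max = 8

8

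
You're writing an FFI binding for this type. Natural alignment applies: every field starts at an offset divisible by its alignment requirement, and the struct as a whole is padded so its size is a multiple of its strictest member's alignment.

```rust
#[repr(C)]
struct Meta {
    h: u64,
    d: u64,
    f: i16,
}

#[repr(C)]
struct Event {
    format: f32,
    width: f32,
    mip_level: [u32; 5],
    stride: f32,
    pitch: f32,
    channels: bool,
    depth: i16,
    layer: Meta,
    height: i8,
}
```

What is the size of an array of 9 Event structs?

Meta: h at 0 (size 8, align 8) → ends 8; d at 8 (size 8, align 8) → ends 16; f at 16 (size 2, align 2) → ends 18; tail pad 6 to reach multiple of 8; total 24 bytes, alignment 8
format at 0 (size 4, align 4) → ends 4
width at 4 (size 4, align 4) → ends 8
mip_level at 8 (size 20, align 4) → ends 28
stride at 28 (size 4, align 4) → ends 32
pitch at 32 (size 4, align 4) → ends 36
channels at 36 (size 1, align 1) → ends 37
pad 1 to align 2 for depth
depth at 38 (size 2, align 2) → ends 40
layer at 40 (size 24, align 8) → ends 64
height at 64 (size 1, align 1) → ends 65
tail pad 7 to reach multiple of 8
total 72 bytes, alignment 8
array of 9: 9 × 72 = 648

648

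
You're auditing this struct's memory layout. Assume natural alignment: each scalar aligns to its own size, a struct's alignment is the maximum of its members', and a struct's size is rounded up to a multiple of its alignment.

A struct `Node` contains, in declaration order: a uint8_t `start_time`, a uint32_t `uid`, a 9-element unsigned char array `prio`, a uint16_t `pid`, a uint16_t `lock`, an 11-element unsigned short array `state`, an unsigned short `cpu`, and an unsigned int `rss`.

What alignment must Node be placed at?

4

member alignments: start_time=1, uid=4, prio=1, pid=2, lock=2, state=2, cpu=2, rss=4
max = 4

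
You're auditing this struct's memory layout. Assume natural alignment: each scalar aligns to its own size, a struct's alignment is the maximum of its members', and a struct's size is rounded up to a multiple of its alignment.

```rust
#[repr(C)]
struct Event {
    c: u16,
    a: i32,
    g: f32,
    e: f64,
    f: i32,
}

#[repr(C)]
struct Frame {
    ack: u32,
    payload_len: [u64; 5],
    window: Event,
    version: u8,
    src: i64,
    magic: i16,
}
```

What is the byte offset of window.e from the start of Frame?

64

Event: @0: c [2B, align 2] → 2; +2 pad (align 4); @4: a [4B, align 4] → 8; @8: g [4B, align 4] → 12; +4 pad (align 8); @16: e [8B, align 8] → 24; @24: f [4B, align 4] → 28; +4 tail pad (align 8); size 32, align 8
@0: ack [4B, align 4] → 4
+4 pad (align 8)
@8: payload_len [40B, align 8] → 48
@48: window [32B, align 8] → 80
within Event: e at 16
48 + 16 = 64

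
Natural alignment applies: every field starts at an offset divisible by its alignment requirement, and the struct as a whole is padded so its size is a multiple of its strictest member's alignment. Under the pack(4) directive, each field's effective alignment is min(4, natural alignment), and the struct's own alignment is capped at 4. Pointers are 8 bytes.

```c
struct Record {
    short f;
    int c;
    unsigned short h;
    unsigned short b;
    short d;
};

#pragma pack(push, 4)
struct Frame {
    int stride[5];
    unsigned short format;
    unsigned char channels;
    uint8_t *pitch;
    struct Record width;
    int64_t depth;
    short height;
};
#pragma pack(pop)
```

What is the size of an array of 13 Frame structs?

Record: 0..2  f  (2B, 2-aligned); 2..4  -- padding (2B); 4..8  c  (4B, 4-aligned); 8..10  h  (2B, 2-aligned); 10..12  b  (2B, 2-aligned); 12..14  d  (2B, 2-aligned); 14..16  -- tail padding (2B); sizeof = 16, alignof = 4
0..20  stride  (20B, 4-aligned)
20..22  format  (2B, 2-aligned)
22..23  channels  (1B, 1-aligned)
23..24  -- padding (1B)
24..32  pitch  (8B, 4-aligned)
32..48  width  (16B, 4-aligned)
48..56  depth  (8B, 4-aligned)
56..58  height  (2B, 2-aligned)
58..60  -- tail padding (2B)
sizeof = 60, alignof = 4
array of 13: 13 × 60 = 780

780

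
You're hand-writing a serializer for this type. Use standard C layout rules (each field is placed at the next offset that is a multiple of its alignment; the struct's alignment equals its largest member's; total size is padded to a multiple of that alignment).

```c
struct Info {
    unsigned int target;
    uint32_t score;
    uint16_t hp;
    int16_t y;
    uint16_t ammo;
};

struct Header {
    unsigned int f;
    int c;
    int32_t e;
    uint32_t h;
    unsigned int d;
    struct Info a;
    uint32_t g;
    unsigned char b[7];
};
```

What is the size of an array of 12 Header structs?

576

Info: @0: target [4B, align 4] → 4; @4: score [4B, align 4] → 8; @8: hp [2B, align 2] → 10; @10: y [2B, align 2] → 12; @12: ammo [2B, align 2] → 14; +2 tail pad (align 4); size 16, align 4
@0: f [4B, align 4] → 4
@4: c [4B, align 4] → 8
@8: e [4B, align 4] → 12
@12: h [4B, align 4] → 16
@16: d [4B, align 4] → 20
@20: a [16B, align 4] → 36
@36: g [4B, align 4] → 40
@40: b [7B, align 1] → 47
+1 tail pad (align 4)
size 48, align 4
array of 12: 12 × 48 = 576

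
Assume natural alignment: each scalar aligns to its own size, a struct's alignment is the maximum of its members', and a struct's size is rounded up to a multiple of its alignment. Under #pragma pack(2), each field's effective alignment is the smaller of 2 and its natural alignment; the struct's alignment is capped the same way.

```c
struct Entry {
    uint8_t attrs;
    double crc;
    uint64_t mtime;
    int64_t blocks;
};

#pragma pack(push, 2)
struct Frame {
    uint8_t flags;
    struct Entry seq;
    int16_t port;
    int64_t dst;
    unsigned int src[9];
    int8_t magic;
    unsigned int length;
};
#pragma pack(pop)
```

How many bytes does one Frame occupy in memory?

86 bytes

Entry: attrs at 0 (size 1, align 1) → ends 1; pad 7 to align 8 for crc; crc at 8 (size 8, align 8) → ends 16; mtime at 16 (size 8, align 8) → ends 24; blocks at 24 (size 8, align 8) → ends 32; total 32 bytes, alignment 8
flags at 0 (size 1, align 1) → ends 1
pad 1 to align 2 for seq
seq at 2 (size 32, align 2) → ends 34
port at 34 (size 2, align 2) → ends 36
dst at 36 (size 8, align 2) → ends 44
src at 44 (size 36, align 2) → ends 80
magic at 80 (size 1, align 1) → ends 81
pad 1 to align 2 for length
length at 82 (size 4, align 2) → ends 86
total 86 bytes, alignment 2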